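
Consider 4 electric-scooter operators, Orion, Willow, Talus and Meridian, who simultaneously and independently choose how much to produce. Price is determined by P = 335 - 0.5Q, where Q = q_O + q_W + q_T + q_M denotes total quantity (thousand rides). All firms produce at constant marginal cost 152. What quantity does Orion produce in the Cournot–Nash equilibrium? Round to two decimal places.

73.20

Each firm earns π_i = (335 - 0.5Q)q_i - 152q_i.
First-order condition (treating rivals' output as given): 183 - q_i - (1/2)·Σ_{j≠i} q_j = 0.
By symmetry each firm produces the same amount; substituting Σ_{j≠i} q_j = 3q_i yields q_i = 183/(5/2) = 366/5.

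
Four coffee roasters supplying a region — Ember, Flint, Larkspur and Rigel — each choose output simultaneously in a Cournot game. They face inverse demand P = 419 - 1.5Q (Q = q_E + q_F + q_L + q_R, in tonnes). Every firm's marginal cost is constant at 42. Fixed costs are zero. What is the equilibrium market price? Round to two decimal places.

Each firm earns π_i = (419 - 1.5Q)q_i - 42q_i.
Setting ∂π_i/∂q_i = 0 with rivals' quantities fixed: 377 - 3q_i - (3/2)·Σ_{j≠i} q_j = 0.
By symmetry each firm produces the same amount; substituting Σ_{j≠i} q_j = 3q_i yields q_i = 377/(15/2) = 754/15.
Total output Q = 201.0667, so price P = 419 - (3/2)·201.0667 = 587/5.

117.40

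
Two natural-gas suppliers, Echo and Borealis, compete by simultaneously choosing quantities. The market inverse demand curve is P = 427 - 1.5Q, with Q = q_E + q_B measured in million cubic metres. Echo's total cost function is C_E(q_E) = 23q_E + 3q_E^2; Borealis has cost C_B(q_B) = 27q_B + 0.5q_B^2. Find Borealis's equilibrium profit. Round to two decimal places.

15739.32

Echo's profit: π_E = (427 - 1.5Q)q_E - (23q_E + 3q_E²). Setting ∂π_E/∂q_E = 0: 404 - 9q_E - (3/2)(q_B) = 0.
Borealis's profit: π_B = (427 - 1.5Q)q_B - (27q_B + (1/2)q_B²). Setting ∂π_B/∂q_B = 0: 400 - 4q_B - (3/2)(q_E) = 0.
Best responses: q_E = (404 - (3/2)q_B)/9, q_B = (400 - (3/2)q_E)/4.
Substituting one into the other gives q_E = 30.1037 and q_B = 88.7111.
Price P = 427 - (3/2)·118.8148 = 248.7778.
Borealis's profit: 248.7778·88.7111 - 27·88.7111 - (1/2)·88.7111² = 15739.3225.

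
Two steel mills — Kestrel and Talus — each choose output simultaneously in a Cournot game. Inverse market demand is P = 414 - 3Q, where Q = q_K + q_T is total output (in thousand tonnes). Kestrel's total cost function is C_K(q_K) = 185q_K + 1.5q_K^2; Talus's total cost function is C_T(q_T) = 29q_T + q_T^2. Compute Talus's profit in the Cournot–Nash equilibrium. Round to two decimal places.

7777.56

Kestrel's profit: π_K = (414 - 3Q)q_K - (185q_K + (3/2)q_K²). Setting ∂π_K/∂q_K = 0: 229 - 9q_K - 3(q_T) = 0.
Talus's first-order condition: 385 - 8q_T - 3(q_K) = 0.
So q_K = (229 - 3q_T)/9 and q_T = (385 - 3q_K)/8.
Substituting one into the other gives q_K = 677/63 and q_T = 926/21.
Price P = 414 - 3·54.8413 = 249.4762.
Talus's profit: 249.4762·(926/21) - 29·(926/21) - (926/21)² = 7777.5601.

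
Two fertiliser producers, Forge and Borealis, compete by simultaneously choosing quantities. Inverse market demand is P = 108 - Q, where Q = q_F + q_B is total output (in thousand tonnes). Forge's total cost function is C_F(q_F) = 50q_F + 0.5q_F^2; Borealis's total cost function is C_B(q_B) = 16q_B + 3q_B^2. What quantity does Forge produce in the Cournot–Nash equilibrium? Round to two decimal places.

Forge's profit: π_F = (108 - Q)q_F - (50q_F + (1/2)q_F²). Setting ∂π_F/∂q_F = 0: 58 - 3q_F - (q_B) = 0.
Borealis's profit: π_B = (108 - Q)q_B - (16q_B + 3q_B²). Setting ∂π_B/∂q_B = 0: 92 - 8q_B - (q_F) = 0.
Best responses: q_F = (58 - q_B)/3, q_B = (92 - q_F)/8.
Substituting one into the other gives q_F = 372/23 and q_B = 218/23.

16.17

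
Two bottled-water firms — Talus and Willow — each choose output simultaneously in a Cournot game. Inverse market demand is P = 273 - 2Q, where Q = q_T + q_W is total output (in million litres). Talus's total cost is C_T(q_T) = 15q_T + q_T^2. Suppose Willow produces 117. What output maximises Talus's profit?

4

With the rival's output fixed at 117, Talus's profit is π_T = (273 - 2·117 - 2q_T)q_T - (15q_T + q_T²) = (39 - 2q_T)q_T - (15q_T + q_T²).
∂π_T/∂q_T = 24 - 6q_T = 0, so q_T = 4.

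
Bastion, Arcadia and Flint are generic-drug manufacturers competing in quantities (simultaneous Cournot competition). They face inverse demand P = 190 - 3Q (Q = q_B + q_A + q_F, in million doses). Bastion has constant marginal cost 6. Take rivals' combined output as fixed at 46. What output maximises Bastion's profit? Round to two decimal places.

7.67

With rivals' combined output fixed at 46, Bastion's profit is π_B = (190 - 3·46 - 3q_B)q_B - (6q_B) = (52 - 3q_B)q_B - (6q_B).
∂π_B/∂q_B = 46 - 6q_B = 0, so q_B = 23/3.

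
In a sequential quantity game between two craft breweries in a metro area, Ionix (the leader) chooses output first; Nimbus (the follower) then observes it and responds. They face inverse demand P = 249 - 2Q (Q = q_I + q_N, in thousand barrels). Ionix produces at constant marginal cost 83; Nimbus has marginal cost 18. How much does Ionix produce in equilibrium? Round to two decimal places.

Solve by backward induction. Given q_I, the follower Nimbus maximises π_N = (249 - 2q_I - 2q_N)q_N - 18q_N.
Follower FOC: 231 - 2q_I - 4q_N = 0, so q_N(q_I) = (231 - 2q_I)/4.
Ionix substitutes q_N(q_I) into its own profit: π_I = q_I(249 - 2q_I - (231 - 2q_I)/2) - 83q_I = (267/2 - q_I)q_I - 83q_I.
The leader's first-order condition 101/2 - 2q_I = 0 yields q_I = 101/4.
Then q_N = (231 - 2·(101/4))/4 = 361/8.

25.25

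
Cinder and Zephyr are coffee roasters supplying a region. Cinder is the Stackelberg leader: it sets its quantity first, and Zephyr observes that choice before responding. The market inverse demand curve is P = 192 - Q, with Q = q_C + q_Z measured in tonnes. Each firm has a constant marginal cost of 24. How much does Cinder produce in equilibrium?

84

The follower Zephyr best-responds to any q_C: π_Z = (192 - Q)q_Z - 24q_Z.
∂π_Z/∂q_Z = 168 - q_C - 2q_Z = 0 gives the reaction function q_Z = (168 - q_C)/2.
The leader anticipates this reaction. Substituting into P = 192 - Q gives P = 108 - (1/2)q_C, so π_C = (108 - (1/2)q_C)q_C - 24q_C.
Maximising: ∂π_C/∂q_C = 84 - q_C = 0, giving q_C = 84.
Then q_Z = (168 - 84)/2 = 42.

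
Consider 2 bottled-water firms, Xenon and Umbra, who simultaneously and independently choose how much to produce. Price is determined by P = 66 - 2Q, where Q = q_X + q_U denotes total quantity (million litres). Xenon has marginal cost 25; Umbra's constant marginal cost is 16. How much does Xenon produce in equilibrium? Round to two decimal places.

Xenon's profit: π_X = (66 - 2Q)q_X - (25q_X). Setting ∂π_X/∂q_X = 0: 41 - 4q_X - 2(q_U) = 0.
Umbra's first-order condition: 50 - 4q_U - 2(q_X) = 0.
Best responses: q_X = (41 - 2q_U)/4, q_U = (50 - 2q_X)/4.
Solving the pair: q_X = 16/3, q_U = 59/6.

5.33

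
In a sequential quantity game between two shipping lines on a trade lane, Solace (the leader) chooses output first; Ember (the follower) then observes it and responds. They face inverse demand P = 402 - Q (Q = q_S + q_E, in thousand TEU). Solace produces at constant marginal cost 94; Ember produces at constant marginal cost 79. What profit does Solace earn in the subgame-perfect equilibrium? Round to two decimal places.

10731.13

Solve by backward induction. Given q_S, the follower Ember maximises π_E = (402 - q_S - q_E)q_E - 79q_E.
Follower FOC: 323 - q_S - 2q_E = 0, so q_E(q_S) = (323 - q_S)/2.
The leader anticipates this reaction. Substituting into P = 402 - Q gives P = 481/2 - (1/2)q_S, so π_S = (481/2 - (1/2)q_S)q_S - 94q_S.
The leader's first-order condition 293/2 - q_S = 0 yields q_S = 293/2.
Then q_E = (323 - 293/2)/2 = 353/4.
Price P = 402 - 939/4 = 669/4.
Solace's profit: (669/4 - 94)·(293/2) = 10731.1250.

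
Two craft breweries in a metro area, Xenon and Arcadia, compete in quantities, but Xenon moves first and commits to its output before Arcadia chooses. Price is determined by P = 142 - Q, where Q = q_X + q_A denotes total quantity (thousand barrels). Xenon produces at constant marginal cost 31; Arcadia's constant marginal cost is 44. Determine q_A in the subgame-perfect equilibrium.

Solve by backward induction. Given q_X, the follower Arcadia maximises π_A = (142 - q_X - q_A)q_A - 44q_A.
∂π_A/∂q_A = 98 - q_X - 2q_A = 0 gives the reaction function q_A = (98 - q_X)/2.
The leader anticipates this reaction. Substituting into P = 142 - Q gives P = 93 - (1/2)q_X, so π_X = (93 - (1/2)q_X)q_X - 31q_X.
The leader's first-order condition 62 - q_X = 0 yields q_X = 62.
Then q_A = (98 - 62)/2 = 18.

18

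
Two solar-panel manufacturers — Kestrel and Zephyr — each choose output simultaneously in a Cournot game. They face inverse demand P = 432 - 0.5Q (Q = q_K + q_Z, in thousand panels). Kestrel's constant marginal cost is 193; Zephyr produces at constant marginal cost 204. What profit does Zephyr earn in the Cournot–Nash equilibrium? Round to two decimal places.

10464.22

Kestrel's profit: π_K = (432 - 0.5Q)q_K - (193q_K). Setting ∂π_K/∂q_K = 0: 239 - q_K - (1/2)(q_Z) = 0.
Zephyr's profit: π_Z = (432 - 0.5Q)q_Z - (204q_Z). Setting ∂π_Z/∂q_Z = 0: 228 - q_Z - (1/2)(q_K) = 0.
Rearranging gives the reaction functions q_K = (239 - (1/2)q_Z) and q_Z = (228 - (1/2)q_K).
Solving the pair: q_K = 500/3, q_Z = 434/3.
Price P = 432 - (1/2)·(934/3) = 829/3.
Zephyr's profit: (829/3 - 204)·(434/3) = 10464.2222.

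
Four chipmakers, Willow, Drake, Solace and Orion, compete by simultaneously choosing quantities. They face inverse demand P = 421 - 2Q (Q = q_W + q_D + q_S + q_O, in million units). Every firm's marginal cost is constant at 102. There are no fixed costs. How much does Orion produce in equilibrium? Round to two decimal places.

31.90

A representative firm's profit is π_i = q_i(421 - 2Q) - 102q_i.
First-order condition (treating rivals' output as given): 319 - 4q_i - 2·Σ_{j≠i} q_j = 0.
By symmetry each firm produces the same amount; substituting Σ_{j≠i} q_j = 3q_i yields q_i = 319/10.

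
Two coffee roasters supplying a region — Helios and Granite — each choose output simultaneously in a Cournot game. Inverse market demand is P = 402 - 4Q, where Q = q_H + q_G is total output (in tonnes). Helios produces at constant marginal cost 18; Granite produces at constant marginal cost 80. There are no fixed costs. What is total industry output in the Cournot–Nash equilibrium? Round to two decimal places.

Helios's profit: π_H = (402 - 4Q)q_H - (18q_H). Setting ∂π_H/∂q_H = 0: 384 - 8q_H - 4(q_G) = 0.
Granite's first-order condition: 322 - 8q_G - 4(q_H) = 0.
So q_H = (384 - 4q_G)/8 and q_G = (322 - 4q_H)/8.
Solving the pair: q_H = 223/6, q_G = 65/3.
Total output Q = 223/6 + 65/3 = 353/6.

58.83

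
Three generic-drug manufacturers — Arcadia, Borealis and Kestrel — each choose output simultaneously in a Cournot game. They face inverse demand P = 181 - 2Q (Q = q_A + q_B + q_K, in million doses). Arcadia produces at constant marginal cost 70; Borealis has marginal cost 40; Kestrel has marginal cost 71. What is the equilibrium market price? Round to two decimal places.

90.50

Arcadia's profit: π_A = (181 - 2Q)q_A - (70q_A). Setting ∂π_A/∂q_A = 0: 111 - 4q_A - 2(q_B + q_K) = 0.
Borealis's first-order condition: 141 - 4q_B - 2(q_A + q_K) = 0.
Kestrel's first-order condition: 110 - 4q_K - 2(q_A + q_B) = 0.
Adding the 3 first-order conditions: 362 − 8Q = 0, so Q = 181/4.
Back-substituting: q_A = (111 − 181/2)/2 = 41/4, q_B = (141 − 181/2)/2 = 101/4, q_K = (110 − 181/2)/2 = 39/4.
Total output Q = 181/4, so price P = 181 - 2·(181/4) = 181/2.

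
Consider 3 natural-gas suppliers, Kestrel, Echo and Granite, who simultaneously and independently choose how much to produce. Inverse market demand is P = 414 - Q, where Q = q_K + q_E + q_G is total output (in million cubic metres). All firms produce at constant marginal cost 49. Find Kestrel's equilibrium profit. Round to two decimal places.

Each firm earns π_i = (414 - Q)q_i - 49q_i.
First-order condition (treating rivals' output as given): 365 - 2q_i - Σ_{j≠i} q_j = 0.
By symmetry each firm produces the same amount; substituting Σ_{j≠i} q_j = 2q_i yields q_i = 365/4.
Price P = 414 - 1095/4 = 561/4.
Kestrel's profit: (561/4 - 49)·(365/4) = 8326.5625.

8326.56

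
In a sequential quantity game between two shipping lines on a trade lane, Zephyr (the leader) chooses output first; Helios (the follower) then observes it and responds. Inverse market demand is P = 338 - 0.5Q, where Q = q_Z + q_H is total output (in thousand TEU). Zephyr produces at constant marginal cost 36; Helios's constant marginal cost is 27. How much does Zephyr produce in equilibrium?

Solve by backward induction. Given q_Z, the follower Helios maximises π_H = (338 - (1/2)q_Z - (1/2)q_H)q_H - 27q_H.
Follower FOC: 311 - (1/2)q_Z - q_H = 0, so q_H(q_Z) = (311 - (1/2)q_Z).
Zephyr substitutes q_H(q_Z) into its own profit: π_Z = q_Z(338 - (1/2)q_Z - (311 - (1/2)q_Z)/2) - 36q_Z = (365/2 - (1/4)q_Z)q_Z - 36q_Z.
Maximising: ∂π_Z/∂q_Z = 293/2 - (1/2)q_Z = 0, giving q_Z = 293.
Then q_H = (311 - (1/2)·293) = 329/2.

293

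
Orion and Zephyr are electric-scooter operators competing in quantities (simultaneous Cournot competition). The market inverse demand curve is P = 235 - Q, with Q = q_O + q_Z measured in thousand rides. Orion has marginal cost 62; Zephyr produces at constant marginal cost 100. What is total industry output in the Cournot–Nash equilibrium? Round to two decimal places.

102.67

Orion's profit: π_O = (235 - Q)q_O - (62q_O). Setting ∂π_O/∂q_O = 0: 173 - 2q_O - (q_Z) = 0.
Zephyr's first-order condition: 135 - 2q_Z - (q_O) = 0.
Rearranging gives the reaction functions q_O = (173 - q_Z)/2 and q_Z = (135 - q_O)/2.
Solving the pair: q_O = 211/3, q_Z = 97/3.
Total output Q = 211/3 + 97/3 = 308/3.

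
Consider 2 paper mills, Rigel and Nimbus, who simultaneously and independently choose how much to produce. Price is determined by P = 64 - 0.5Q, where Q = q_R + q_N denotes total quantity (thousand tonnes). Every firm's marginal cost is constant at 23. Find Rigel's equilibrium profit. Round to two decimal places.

373.56

Each firm earns π_i = (64 - 0.5Q)q_i - 23q_i.
First-order condition (treating rivals' output as given): 41 - q_i - (1/2)q_j = 0.
By symmetry each firm produces the same amount; substituting q_j = q_i yields q_i = 41/(3/2) = 82/3.
Price P = 64 - (1/2)·(164/3) = 110/3.
Rigel's profit: (110/3 - 23)·(82/3) = 373.5556.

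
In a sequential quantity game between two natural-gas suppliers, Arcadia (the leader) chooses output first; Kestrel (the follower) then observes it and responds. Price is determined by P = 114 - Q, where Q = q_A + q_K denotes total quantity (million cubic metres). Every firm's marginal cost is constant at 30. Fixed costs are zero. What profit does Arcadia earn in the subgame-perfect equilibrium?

Solve by backward induction. Given q_A, the follower Kestrel maximises π_K = (114 - q_A - q_K)q_K - 30q_K.
Setting the follower's marginal profit to zero, 84 - q_A - 2q_K = 0, i.e. q_K = (84 - q_A)/2.
The leader anticipates this reaction. Substituting into P = 114 - Q gives P = 72 - (1/2)q_A, so π_A = (72 - (1/2)q_A)q_A - 30q_A.
The leader's first-order condition 42 - q_A = 0 yields q_A = 42.
Then q_K = (84 - 42)/2 = 21.
Price P = 114 - 63 = 51.
Arcadia's profit: (51 - 30)·42 = 882.

882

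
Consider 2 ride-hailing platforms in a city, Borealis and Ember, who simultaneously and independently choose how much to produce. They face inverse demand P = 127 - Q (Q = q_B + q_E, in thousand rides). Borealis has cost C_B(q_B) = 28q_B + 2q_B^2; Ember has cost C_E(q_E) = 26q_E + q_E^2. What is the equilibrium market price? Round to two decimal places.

92.13

Borealis's profit: π_B = (127 - Q)q_B - (28q_B + 2q_B²). Setting ∂π_B/∂q_B = 0: 99 - 6q_B - (q_E) = 0.
Ember's first-order condition: 101 - 4q_E - (q_B) = 0.
So q_B = (99 - q_E)/6 and q_E = (101 - q_B)/4.
Solving the pair: q_B = 295/23, q_E = 507/23.
Total output Q = 802/23, so price P = 127 - 802/23 = 92.1304.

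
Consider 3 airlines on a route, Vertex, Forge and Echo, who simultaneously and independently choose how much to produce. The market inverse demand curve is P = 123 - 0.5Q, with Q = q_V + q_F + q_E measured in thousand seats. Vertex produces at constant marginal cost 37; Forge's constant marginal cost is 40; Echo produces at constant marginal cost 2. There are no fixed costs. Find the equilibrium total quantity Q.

145

Vertex's profit: π_V = (123 - 0.5Q)q_V - (37q_V). Setting ∂π_V/∂q_V = 0: 86 - q_V - (1/2)(q_F + q_E) = 0.
Forge's profit: π_F = (123 - 0.5Q)q_F - (40q_F). Setting ∂π_F/∂q_F = 0: 83 - q_F - (1/2)(q_V + q_E) = 0.
Echo's first-order condition: 121 - q_E - (1/2)(q_V + q_F) = 0.
Adding the 3 first-order conditions: 290 − 2Q = 0, so Q = 145.
Back-substituting: q_V = (86 − 145/2)/(1/2) = 27, q_F = (83 − 145/2)/(1/2) = 21, q_E = (121 − 145/2)/(1/2) = 97.
Total output Q = 27 + 21 + 97 = 145.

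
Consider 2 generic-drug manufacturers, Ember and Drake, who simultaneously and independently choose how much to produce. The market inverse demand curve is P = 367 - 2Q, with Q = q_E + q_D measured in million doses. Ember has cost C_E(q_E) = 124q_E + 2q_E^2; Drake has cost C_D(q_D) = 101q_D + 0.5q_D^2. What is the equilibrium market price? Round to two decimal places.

237.83

Ember's profit: π_E = (367 - 2Q)q_E - (124q_E + 2q_E²). Setting ∂π_E/∂q_E = 0: 243 - 8q_E - 2(q_D) = 0.
Drake's profit: π_D = (367 - 2Q)q_D - (101q_D + (1/2)q_D²). Setting ∂π_D/∂q_D = 0: 266 - 5q_D - 2(q_E) = 0.
So q_E = (243 - 2q_D)/8 and q_D = (266 - 2q_E)/5.
Substituting one into the other gives q_E = 683/36 and q_D = 821/18.
Total output Q = 775/12, so price P = 367 - 2·(775/12) = 1427/6.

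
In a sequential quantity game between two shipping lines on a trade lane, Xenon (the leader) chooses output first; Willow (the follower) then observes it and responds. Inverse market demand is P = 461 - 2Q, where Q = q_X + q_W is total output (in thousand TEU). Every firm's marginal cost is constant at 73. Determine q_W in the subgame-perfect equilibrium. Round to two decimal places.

Solve by backward induction. Given q_X, the follower Willow maximises π_W = (461 - 2q_X - 2q_W)q_W - 73q_W.
Follower FOC: 388 - 2q_X - 4q_W = 0, so q_W(q_X) = (388 - 2q_X)/4.
Xenon substitutes q_W(q_X) into its own profit: π_X = q_X(461 - 2q_X - (388 - 2q_X)/2) - 73q_X = (267 - q_X)q_X - 73q_X.
Maximising: ∂π_X/∂q_X = 194 - 2q_X = 0, giving q_X = 97.
Then q_W = (388 - 2·97)/4 = 97/2.

48.50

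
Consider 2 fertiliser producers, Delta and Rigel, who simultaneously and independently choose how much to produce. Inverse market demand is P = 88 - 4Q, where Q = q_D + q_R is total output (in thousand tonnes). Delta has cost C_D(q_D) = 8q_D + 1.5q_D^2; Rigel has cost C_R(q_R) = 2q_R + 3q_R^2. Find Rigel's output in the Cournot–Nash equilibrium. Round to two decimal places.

Delta's profit: π_D = (88 - 4Q)q_D - (8q_D + (3/2)q_D²). Setting ∂π_D/∂q_D = 0: 80 - 11q_D - 4(q_R) = 0.
Rigel's first-order condition: 86 - 14q_R - 4(q_D) = 0.
So q_D = (80 - 4q_R)/11 and q_R = (86 - 4q_D)/14.
Substituting one into the other gives q_D = 388/69 and q_R = 313/69.

4.54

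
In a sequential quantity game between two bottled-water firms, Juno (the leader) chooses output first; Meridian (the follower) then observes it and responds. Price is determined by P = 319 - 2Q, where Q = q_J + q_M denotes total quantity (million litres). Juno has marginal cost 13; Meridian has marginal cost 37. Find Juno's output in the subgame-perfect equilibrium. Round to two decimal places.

82.50

Solve by backward induction. Given q_J, the follower Meridian maximises π_M = (319 - 2q_J - 2q_M)q_M - 37q_M.
Setting the follower's marginal profit to zero, 282 - 2q_J - 4q_M = 0, i.e. q_M = (282 - 2q_J)/4.
The leader anticipates this reaction. Substituting into P = 319 - 2Q gives P = 178 - q_J, so π_J = (178 - q_J)q_J - 13q_J.
Leader FOC: 165 - 2q_J = 0, so q_J = 165/2.
Then q_M = (282 - 2·(165/2))/4 = 117/4.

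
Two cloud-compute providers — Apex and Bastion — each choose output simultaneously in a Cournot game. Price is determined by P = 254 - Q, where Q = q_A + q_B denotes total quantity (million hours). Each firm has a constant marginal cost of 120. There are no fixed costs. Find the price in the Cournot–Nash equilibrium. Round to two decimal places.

Each firm earns π_i = (254 - Q)q_i - 120q_i.
First-order condition (treating rivals' output as given): 134 - 2q_i - q_j = 0.
With identical firms every q_j equals q_i, so q_j = q_i and 134 = 3q_i, giving q_i = 134/3.
Total output Q = 268/3, so price P = 254 - 268/3 = 494/3.

164.67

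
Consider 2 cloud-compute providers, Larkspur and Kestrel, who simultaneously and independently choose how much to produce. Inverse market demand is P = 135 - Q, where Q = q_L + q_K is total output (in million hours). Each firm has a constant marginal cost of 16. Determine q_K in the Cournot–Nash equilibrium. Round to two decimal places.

39.67

A representative firm's profit is π_i = q_i(135 - Q) - 16q_i.
First-order condition (treating rivals' output as given): 119 - 2q_i - q_j = 0.
By symmetry each firm produces the same amount; substituting q_j = q_i yields q_i = 119/3.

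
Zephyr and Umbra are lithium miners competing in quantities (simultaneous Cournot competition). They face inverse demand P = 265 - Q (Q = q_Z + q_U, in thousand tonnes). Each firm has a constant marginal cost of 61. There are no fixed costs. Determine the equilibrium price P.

129

Each firm earns π_i = (265 - Q)q_i - 61q_i.
Setting ∂π_i/∂q_i = 0 with rivals' quantities fixed: 204 - 2q_i - q_j = 0.
With identical firms every q_j equals q_i, so q_j = q_i and 204 = 3q_i, giving q_i = 68.
Total output Q = 136, so price P = 265 - 136 = 129.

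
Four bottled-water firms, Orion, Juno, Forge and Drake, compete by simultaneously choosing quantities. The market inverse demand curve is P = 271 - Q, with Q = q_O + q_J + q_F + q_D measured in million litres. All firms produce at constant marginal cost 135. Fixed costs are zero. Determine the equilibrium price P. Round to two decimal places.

Each firm earns π_i = (271 - Q)q_i - 135q_i.
Setting ∂π_i/∂q_i = 0 with rivals' quantities fixed: 136 - 2q_i - Σ_{j≠i} q_j = 0.
By symmetry each firm produces the same amount; substituting Σ_{j≠i} q_j = 3q_i yields q_i = 136/5.
Total output Q = 544/5, so price P = 271 - 544/5 = 811/5.

162.20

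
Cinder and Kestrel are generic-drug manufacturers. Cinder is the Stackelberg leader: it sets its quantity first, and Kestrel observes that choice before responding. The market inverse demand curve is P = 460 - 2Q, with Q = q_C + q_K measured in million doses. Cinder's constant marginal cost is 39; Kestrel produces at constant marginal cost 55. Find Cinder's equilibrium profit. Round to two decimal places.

11935.56

Solve by backward induction. Given q_C, the follower Kestrel maximises π_K = (460 - 2q_C - 2q_K)q_K - 55q_K.
Setting the follower's marginal profit to zero, 405 - 2q_C - 4q_K = 0, i.e. q_K = (405 - 2q_C)/4.
Cinder substitutes q_K(q_C) into its own profit: π_C = q_C(460 - 2q_C - (405 - 2q_C)/2) - 39q_C = (515/2 - q_C)q_C - 39q_C.
Leader FOC: 437/2 - 2q_C = 0, so q_C = 437/4.
Then q_K = (405 - 2·(437/4))/4 = 373/8.
Price P = 460 - 2·(1247/8) = 593/4.
Cinder's profit: (593/4 - 39)·(437/4) = 11935.5625.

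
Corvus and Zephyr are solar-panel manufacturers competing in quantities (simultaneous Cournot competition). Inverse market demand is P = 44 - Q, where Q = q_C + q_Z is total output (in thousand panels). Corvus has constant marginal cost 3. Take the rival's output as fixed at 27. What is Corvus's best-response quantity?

With the rival's output fixed at 27, Corvus's profit is π_C = (44 - 27 - q_C)q_C - (3q_C) = (17 - q_C)q_C - (3q_C).
∂π_C/∂q_C = 14 - 2q_C = 0, so q_C = 7.

7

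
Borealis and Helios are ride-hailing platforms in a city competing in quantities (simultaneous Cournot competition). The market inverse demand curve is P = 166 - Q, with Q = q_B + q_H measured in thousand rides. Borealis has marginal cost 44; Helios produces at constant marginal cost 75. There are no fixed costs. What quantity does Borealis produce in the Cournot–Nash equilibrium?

51

Borealis's profit: π_B = (166 - Q)q_B - (44q_B). Setting ∂π_B/∂q_B = 0: 122 - 2q_B - (q_H) = 0.
Helios's first-order condition: 91 - 2q_H - (q_B) = 0.
Rearranging gives the reaction functions q_B = (122 - q_H)/2 and q_H = (91 - q_B)/2.
Solving the pair: q_B = 51, q_H = 20.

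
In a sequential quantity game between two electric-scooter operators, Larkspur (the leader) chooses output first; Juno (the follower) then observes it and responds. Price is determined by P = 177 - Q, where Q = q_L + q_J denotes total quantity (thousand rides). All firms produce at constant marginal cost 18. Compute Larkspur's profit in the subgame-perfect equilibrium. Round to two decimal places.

3160.13

The follower Juno best-responds to any q_L: π_J = (177 - Q)q_J - 18q_J.
Setting the follower's marginal profit to zero, 159 - q_L - 2q_J = 0, i.e. q_J = (159 - q_L)/2.
Larkspur substitutes q_J(q_L) into its own profit: π_L = q_L(177 - q_L - (159 - q_L)/2) - 18q_L = (195/2 - (1/2)q_L)q_L - 18q_L.
Maximising: ∂π_L/∂q_L = 159/2 - q_L = 0, giving q_L = 159/2.
Then q_J = (159 - 159/2)/2 = 159/4.
Price P = 177 - 477/4 = 231/4.
Larkspur's profit: (231/4 - 18)·(159/2) = 3160.1250.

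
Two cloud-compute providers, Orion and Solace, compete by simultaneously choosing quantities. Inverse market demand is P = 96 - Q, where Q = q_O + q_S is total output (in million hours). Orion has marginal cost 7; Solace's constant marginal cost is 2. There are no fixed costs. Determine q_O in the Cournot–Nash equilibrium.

Orion's profit: π_O = (96 - Q)q_O - (7q_O). Setting ∂π_O/∂q_O = 0: 89 - 2q_O - (q_S) = 0.
Solace's profit: π_S = (96 - Q)q_S - (2q_S). Setting ∂π_S/∂q_S = 0: 94 - 2q_S - (q_O) = 0.
Rearranging gives the reaction functions q_O = (89 - q_S)/2 and q_S = (94 - q_O)/2.
Substituting one into the other gives q_O = 28 and q_S = 33.

28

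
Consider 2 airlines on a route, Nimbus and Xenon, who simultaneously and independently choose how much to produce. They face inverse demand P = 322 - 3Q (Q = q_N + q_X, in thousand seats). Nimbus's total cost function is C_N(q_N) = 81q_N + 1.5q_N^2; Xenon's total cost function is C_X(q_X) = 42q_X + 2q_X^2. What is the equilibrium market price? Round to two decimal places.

197.30

Nimbus's profit: π_N = (322 - 3Q)q_N - (81q_N + (3/2)q_N²). Setting ∂π_N/∂q_N = 0: 241 - 9q_N - 3(q_X) = 0.
Xenon's first-order condition: 280 - 10q_X - 3(q_N) = 0.
So q_N = (241 - 3q_X)/9 and q_X = (280 - 3q_N)/10.
Solving the pair: q_N = 1570/81, q_X = 599/27.
Total output Q = 41.5679, so price P = 322 - 3·41.5679 = 197.2963.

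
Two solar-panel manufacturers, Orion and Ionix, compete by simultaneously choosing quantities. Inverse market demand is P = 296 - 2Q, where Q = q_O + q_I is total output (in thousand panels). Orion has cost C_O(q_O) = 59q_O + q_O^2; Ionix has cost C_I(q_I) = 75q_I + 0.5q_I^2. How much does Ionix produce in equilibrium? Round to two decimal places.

32.77

Orion's profit: π_O = (296 - 2Q)q_O - (59q_O + q_O²). Setting ∂π_O/∂q_O = 0: 237 - 6q_O - 2(q_I) = 0.
Ionix's profit: π_I = (296 - 2Q)q_I - (75q_I + (1/2)q_I²). Setting ∂π_I/∂q_I = 0: 221 - 5q_I - 2(q_O) = 0.
Rearranging gives the reaction functions q_O = (237 - 2q_I)/6 and q_I = (221 - 2q_O)/5.
Solving the pair: q_O = 743/26, q_I = 426/13.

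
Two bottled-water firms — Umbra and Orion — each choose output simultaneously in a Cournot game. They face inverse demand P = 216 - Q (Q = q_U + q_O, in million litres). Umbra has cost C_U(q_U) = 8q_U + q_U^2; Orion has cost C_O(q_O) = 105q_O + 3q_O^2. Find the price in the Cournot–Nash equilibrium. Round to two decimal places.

Umbra's profit: π_U = (216 - Q)q_U - (8q_U + q_U²). Setting ∂π_U/∂q_U = 0: 208 - 4q_U - (q_O) = 0.
Orion's profit: π_O = (216 - Q)q_O - (105q_O + 3q_O²). Setting ∂π_O/∂q_O = 0: 111 - 8q_O - (q_U) = 0.
Best responses: q_U = (208 - q_O)/4, q_O = (111 - q_U)/8.
Solving the pair: q_U = 1553/31, q_O = 236/31.
Total output Q = 1789/31, so price P = 216 - 1789/31 = 158.2903.

158.29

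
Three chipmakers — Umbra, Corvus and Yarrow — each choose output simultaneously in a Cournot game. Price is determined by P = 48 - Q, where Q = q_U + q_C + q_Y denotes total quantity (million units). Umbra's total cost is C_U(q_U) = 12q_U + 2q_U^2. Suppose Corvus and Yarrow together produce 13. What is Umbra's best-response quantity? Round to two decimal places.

With rivals' combined output fixed at 13, Umbra's profit is π_U = (48 - 13 - q_U)q_U - (12q_U + 2q_U²) = (35 - q_U)q_U - (12q_U + 2q_U²).
∂π_U/∂q_U = 23 - 6q_U = 0, so q_U = 23/6.

3.83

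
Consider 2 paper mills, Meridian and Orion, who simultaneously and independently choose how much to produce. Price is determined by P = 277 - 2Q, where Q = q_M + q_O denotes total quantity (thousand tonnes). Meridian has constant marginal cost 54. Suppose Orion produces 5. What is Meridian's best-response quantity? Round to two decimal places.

53.25

With the rival's output fixed at 5, Meridian's profit is π_M = (277 - 2·5 - 2q_M)q_M - (54q_M) = (267 - 2q_M)q_M - (54q_M).
∂π_M/∂q_M = 213 - 4q_M = 0, so q_M = 213/4.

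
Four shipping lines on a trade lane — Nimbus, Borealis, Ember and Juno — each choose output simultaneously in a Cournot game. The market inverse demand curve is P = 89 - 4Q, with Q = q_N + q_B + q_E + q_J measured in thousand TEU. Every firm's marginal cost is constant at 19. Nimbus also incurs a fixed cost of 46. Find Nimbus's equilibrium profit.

A representative firm's profit is π_i = q_i(89 - 4Q) - 19q_i.
First-order condition (treating rivals' output as given): 70 - 8q_i - 4·Σ_{j≠i} q_j = 0.
With identical firms every q_j equals q_i, so Σ_{j≠i} q_j = 3q_i and 70 = 20q_i, giving q_i = 7/2.
Price P = 89 - 4·14 = 33.
Nimbus's profit: (33 - 19)·(7/2) - 46 = 3.

3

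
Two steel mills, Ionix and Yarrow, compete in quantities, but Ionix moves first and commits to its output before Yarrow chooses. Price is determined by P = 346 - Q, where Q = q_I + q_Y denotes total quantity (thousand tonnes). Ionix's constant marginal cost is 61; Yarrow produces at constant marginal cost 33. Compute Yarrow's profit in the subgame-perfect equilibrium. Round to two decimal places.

8510.06

Solve by backward induction. Given q_I, the follower Yarrow maximises π_Y = (346 - q_I - q_Y)q_Y - 33q_Y.
Follower FOC: 313 - q_I - 2q_Y = 0, so q_Y(q_I) = (313 - q_I)/2.
Ionix substitutes q_Y(q_I) into its own profit: π_I = q_I(346 - q_I - (313 - q_I)/2) - 61q_I = (379/2 - (1/2)q_I)q_I - 61q_I.
Leader FOC: 257/2 - q_I = 0, so q_I = 257/2.
Then q_Y = (313 - 257/2)/2 = 369/4.
Price P = 346 - 883/4 = 501/4.
Yarrow's profit: (501/4 - 33)·(369/4) = 8510.0625.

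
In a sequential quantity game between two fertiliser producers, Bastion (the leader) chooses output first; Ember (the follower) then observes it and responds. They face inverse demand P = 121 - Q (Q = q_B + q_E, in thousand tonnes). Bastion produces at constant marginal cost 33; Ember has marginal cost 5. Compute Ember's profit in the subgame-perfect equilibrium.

1849

Solve by backward induction. Given q_B, the follower Ember maximises π_E = (121 - q_B - q_E)q_E - 5q_E.
Follower FOC: 116 - q_B - 2q_E = 0, so q_E(q_B) = (116 - q_B)/2.
Bastion substitutes q_E(q_B) into its own profit: π_B = q_B(121 - q_B - (116 - q_B)/2) - 33q_B = (63 - (1/2)q_B)q_B - 33q_B.
Leader FOC: 30 - q_B = 0, so q_B = 30.
Then q_E = (116 - 30)/2 = 43.
Price P = 121 - 73 = 48.
Ember's profit: (48 - 5)·43 = 1849.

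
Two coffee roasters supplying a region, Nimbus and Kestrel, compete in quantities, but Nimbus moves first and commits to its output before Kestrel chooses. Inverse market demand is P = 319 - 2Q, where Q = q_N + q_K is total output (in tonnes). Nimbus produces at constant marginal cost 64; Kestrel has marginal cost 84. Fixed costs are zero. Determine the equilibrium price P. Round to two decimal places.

132.75

The follower Kestrel best-responds to any q_N: π_K = (319 - 2Q)q_K - 84q_K.
Follower FOC: 235 - 2q_N - 4q_K = 0, so q_K(q_N) = (235 - 2q_N)/4.
Nimbus substitutes q_K(q_N) into its own profit: π_N = q_N(319 - 2q_N - (235 - 2q_N)/2) - 64q_N = (403/2 - q_N)q_N - 64q_N.
The leader's first-order condition 275/2 - 2q_N = 0 yields q_N = 275/4.
Then q_K = (235 - 2·(275/4))/4 = 195/8.
Total output Q = 745/8, so price P = 319 - 2·(745/8) = 531/4.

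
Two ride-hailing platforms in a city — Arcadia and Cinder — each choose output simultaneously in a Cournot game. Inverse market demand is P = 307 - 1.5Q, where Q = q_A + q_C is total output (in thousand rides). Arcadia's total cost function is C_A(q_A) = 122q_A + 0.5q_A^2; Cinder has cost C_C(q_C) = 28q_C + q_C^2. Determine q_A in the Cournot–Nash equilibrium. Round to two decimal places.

28.54

Arcadia's profit: π_A = (307 - 1.5Q)q_A - (122q_A + (1/2)q_A²). Setting ∂π_A/∂q_A = 0: 185 - 4q_A - (3/2)(q_C) = 0.
Cinder's first-order condition: 279 - 5q_C - (3/2)(q_A) = 0.
Rearranging gives the reaction functions q_A = (185 - (3/2)q_C)/4 and q_C = (279 - (3/2)q_A)/5.
Substituting one into the other gives q_A = 28.5352 and q_C = 47.2394.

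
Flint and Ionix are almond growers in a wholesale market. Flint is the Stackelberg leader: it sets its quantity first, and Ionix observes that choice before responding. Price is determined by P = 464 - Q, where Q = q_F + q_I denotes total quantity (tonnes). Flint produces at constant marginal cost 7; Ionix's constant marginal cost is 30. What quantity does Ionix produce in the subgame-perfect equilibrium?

The follower Ionix best-responds to any q_F: π_I = (464 - Q)q_I - 30q_I.
∂π_I/∂q_I = 434 - q_F - 2q_I = 0 gives the reaction function q_I = (434 - q_F)/2.
The leader anticipates this reaction. Substituting into P = 464 - Q gives P = 247 - (1/2)q_F, so π_F = (247 - (1/2)q_F)q_F - 7q_F.
The leader's first-order condition 240 - q_F = 0 yields q_F = 240.
Then q_I = (434 - 240)/2 = 97.

97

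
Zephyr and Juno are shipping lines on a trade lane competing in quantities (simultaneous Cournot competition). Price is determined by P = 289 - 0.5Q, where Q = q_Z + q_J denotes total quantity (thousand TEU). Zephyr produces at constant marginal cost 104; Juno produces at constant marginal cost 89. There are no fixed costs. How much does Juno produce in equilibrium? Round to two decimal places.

143.33

Zephyr's profit: π_Z = (289 - 0.5Q)q_Z - (104q_Z). Setting ∂π_Z/∂q_Z = 0: 185 - q_Z - (1/2)(q_J) = 0.
Juno's profit: π_J = (289 - 0.5Q)q_J - (89q_J). Setting ∂π_J/∂q_J = 0: 200 - q_J - (1/2)(q_Z) = 0.
Rearranging gives the reaction functions q_Z = (185 - (1/2)q_J) and q_J = (200 - (1/2)q_Z).
Substituting one into the other gives q_Z = 340/3 and q_J = 430/3.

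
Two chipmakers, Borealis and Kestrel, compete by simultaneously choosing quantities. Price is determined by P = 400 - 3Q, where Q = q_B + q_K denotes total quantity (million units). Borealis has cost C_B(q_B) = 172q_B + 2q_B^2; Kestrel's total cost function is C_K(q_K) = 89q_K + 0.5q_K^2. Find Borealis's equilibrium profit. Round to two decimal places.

590.66

Borealis's profit: π_B = (400 - 3Q)q_B - (172q_B + 2q_B²). Setting ∂π_B/∂q_B = 0: 228 - 10q_B - 3(q_K) = 0.
Kestrel's profit: π_K = (400 - 3Q)q_K - (89q_K + (1/2)q_K²). Setting ∂π_K/∂q_K = 0: 311 - 7q_K - 3(q_B) = 0.
Best responses: q_B = (228 - 3q_K)/10, q_K = (311 - 3q_B)/7.
Substituting one into the other gives q_B = 663/61 and q_K = 39.7705.
Price P = 400 - 3·50.6393 = 248.0820.
Borealis's profit: 248.0820·(663/61) - 172·(663/61) - 2(663/61)² = 590.6598.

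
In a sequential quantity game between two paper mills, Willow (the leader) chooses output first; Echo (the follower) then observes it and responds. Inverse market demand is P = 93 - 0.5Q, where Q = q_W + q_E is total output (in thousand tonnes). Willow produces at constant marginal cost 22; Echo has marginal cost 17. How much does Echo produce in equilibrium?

The follower Echo best-responds to any q_W: π_E = (93 - 0.5Q)q_E - 17q_E.
Follower FOC: 76 - (1/2)q_W - q_E = 0, so q_E(q_W) = (76 - (1/2)q_W).
Willow substitutes q_E(q_W) into its own profit: π_W = q_W(93 - (1/2)q_W - (76 - (1/2)q_W)/2) - 22q_W = (55 - (1/4)q_W)q_W - 22q_W.
The leader's first-order condition 33 - (1/2)q_W = 0 yields q_W = 66.
Then q_E = (76 - (1/2)·66) = 43.

43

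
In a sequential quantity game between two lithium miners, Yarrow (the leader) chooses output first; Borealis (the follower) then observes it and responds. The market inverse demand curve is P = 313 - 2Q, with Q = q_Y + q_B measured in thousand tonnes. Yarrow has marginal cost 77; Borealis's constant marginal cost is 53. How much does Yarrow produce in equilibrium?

Solve by backward induction. Given q_Y, the follower Borealis maximises π_B = (313 - 2q_Y - 2q_B)q_B - 53q_B.
∂π_B/∂q_B = 260 - 2q_Y - 4q_B = 0 gives the reaction function q_B = (260 - 2q_Y)/4.
The leader anticipates this reaction. Substituting into P = 313 - 2Q gives P = 183 - q_Y, so π_Y = (183 - q_Y)q_Y - 77q_Y.
The leader's first-order condition 106 - 2q_Y = 0 yields q_Y = 53.
Then q_B = (260 - 2·53)/4 = 77/2.

53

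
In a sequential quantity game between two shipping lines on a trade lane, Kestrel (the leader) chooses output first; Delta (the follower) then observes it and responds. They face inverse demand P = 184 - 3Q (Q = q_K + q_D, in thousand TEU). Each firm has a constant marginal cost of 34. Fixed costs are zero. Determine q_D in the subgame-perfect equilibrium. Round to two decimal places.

12.50

Solve by backward induction. Given q_K, the follower Delta maximises π_D = (184 - 3q_K - 3q_D)q_D - 34q_D.
Setting the follower's marginal profit to zero, 150 - 3q_K - 6q_D = 0, i.e. q_D = (150 - 3q_K)/6.
Kestrel substitutes q_D(q_K) into its own profit: π_K = q_K(184 - 3q_K - (150 - 3q_K)/2) - 34q_K = (109 - (3/2)q_K)q_K - 34q_K.
Leader FOC: 75 - 3q_K = 0, so q_K = 25.
Then q_D = (150 - 3·25)/6 = 25/2.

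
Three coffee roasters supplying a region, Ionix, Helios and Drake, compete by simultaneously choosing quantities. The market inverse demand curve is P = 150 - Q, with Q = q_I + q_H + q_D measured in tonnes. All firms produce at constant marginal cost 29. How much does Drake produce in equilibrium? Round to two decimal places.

30.25

A representative firm's profit is π_i = q_i(150 - Q) - 29q_i.
Setting ∂π_i/∂q_i = 0 with rivals' quantities fixed: 121 - 2q_i - Σ_{j≠i} q_j = 0.
By symmetry each firm produces the same amount; substituting Σ_{j≠i} q_j = 2q_i yields q_i = 121/4.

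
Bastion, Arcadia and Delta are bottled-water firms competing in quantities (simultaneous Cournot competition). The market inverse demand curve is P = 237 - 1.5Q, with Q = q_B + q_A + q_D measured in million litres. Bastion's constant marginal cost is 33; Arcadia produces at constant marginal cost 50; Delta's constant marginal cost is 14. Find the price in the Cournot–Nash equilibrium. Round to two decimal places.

83.50

Bastion's profit: π_B = (237 - 1.5Q)q_B - (33q_B). Setting ∂π_B/∂q_B = 0: 204 - 3q_B - (3/2)(q_A + q_D) = 0.
Arcadia's profit: π_A = (237 - 1.5Q)q_A - (50q_A). Setting ∂π_A/∂q_A = 0: 187 - 3q_A - (3/2)(q_B + q_D) = 0.
Delta's profit: π_D = (237 - 1.5Q)q_D - (14q_D). Setting ∂π_D/∂q_D = 0: 223 - 3q_D - (3/2)(q_B + q_A) = 0.
Adding the 3 conditions: 614 − 3Q − 3Q = 0, i.e. Q = 307/3.
Back-substituting: q_B = (204 − 307/2)/(3/2) = 101/3, q_A = (187 − 307/2)/(3/2) = 67/3, q_D = (223 − 307/2)/(3/2) = 139/3.
Total output Q = 307/3, so price P = 237 - (3/2)·(307/3) = 167/2.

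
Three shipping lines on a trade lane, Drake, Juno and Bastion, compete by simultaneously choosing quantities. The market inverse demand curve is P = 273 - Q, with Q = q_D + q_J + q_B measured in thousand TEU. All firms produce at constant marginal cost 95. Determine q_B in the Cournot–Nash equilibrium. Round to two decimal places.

A representative firm's profit is π_i = q_i(273 - Q) - 95q_i.
Setting ∂π_i/∂q_i = 0 with rivals' quantities fixed: 178 - 2q_i - Σ_{j≠i} q_j = 0.
With identical firms every q_j equals q_i, so Σ_{j≠i} q_j = 2q_i and 178 = 4q_i, giving q_i = 89/2.

44.50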